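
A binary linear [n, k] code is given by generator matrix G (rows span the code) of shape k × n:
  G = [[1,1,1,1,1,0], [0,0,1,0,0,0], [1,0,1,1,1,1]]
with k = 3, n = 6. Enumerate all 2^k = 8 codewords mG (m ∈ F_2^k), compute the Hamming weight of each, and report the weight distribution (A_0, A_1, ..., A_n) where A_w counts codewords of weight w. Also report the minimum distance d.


Weight distribution: A_0 = 1, A_1 = 1, A_2 = 1, A_3 = 1, A_4 = 2, A_5 = 2. Minimum distance d = 1.

Enumerate all 2^3 = 8 messages m ∈ F_2^3.
For each, compute codeword c = mG in F_2^6, then tally its weight.
  m = 000 → c = 000000, weight = 0.
  m = 100 → c = 111110, weight = 5.
  m = 010 → c = 001000, weight = 1.
  m = 110 → c = 110110, weight = 4.
  m = 001 → c = 101111, weight = 5.
  m = 101 → c = 010001, weight = 2.
  m = 011 → c = 100111, weight = 4.
  m = 111 → c = 011001, weight = 3.
Tally weights:
  weight 0: 1 codewords.
  weight 1: 1 codewords.
  weight 2: 1 codewords.
  weight 3: 1 codewords.
  weight 4: 2 codewords.
  weight 5: 2 codewords.
Minimum distance d = smallest w > 0 with A_w > 0 = 1.
Sanity: Σ A_w = 8 = 2^3 = 8 ✓.


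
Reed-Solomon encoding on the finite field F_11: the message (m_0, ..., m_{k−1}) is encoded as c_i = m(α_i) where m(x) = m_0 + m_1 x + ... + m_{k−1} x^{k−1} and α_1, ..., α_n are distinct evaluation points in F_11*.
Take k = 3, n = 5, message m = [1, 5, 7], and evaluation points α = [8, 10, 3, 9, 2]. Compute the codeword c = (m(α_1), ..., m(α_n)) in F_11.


c = [5, 3, 2, 8, 6]

Message polynomial: m(x) = 1 + 5·x + 7·x^2 (mod 11).
For each evaluation point α_i, compute m(α_i) mod 11:
  α_1 = 8: Horner steps 7 → 6 → 5, so m(8) = 5.
  α_2 = 10: Horner steps 7 → 9 → 3, so m(10) = 3.
  α_3 = 3: Horner steps 7 → 4 → 2, so m(3) = 2.
  α_4 = 9: Horner steps 7 → 2 → 8, so m(9) = 8.
  α_5 = 2: Horner steps 7 → 8 → 6, so m(2) = 6.
Codeword c = [5, 3, 2, 8, 6] ∈ F_11^5.


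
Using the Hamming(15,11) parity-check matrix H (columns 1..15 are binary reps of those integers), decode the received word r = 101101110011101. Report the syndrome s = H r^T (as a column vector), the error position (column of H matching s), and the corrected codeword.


s = (1, 0, 1, 0)^T, error position = 10, corrected codeword c = 101101110111101

Compute s = H r^T mod 2 one row at a time:
  s_1 = 1 + 0 + 0 + 1 + 1 + 1 + 0 + 1 = 5 ≡ 1 (mod 2).
  s_2 = 1 + 0 + 1 + 1 + 1 + 1 + 0 + 1 = 6 ≡ 0 (mod 2).
  s_3 = 0 + 1 + 1 + 1 + 0 + 1 + 0 + 1 = 5 ≡ 1 (mod 2).
  s_4 = 1 + 1 + 0 + 1 + 0 + 1 + 1 + 1 = 6 ≡ 0 (mod 2).
s = (1, 0, 1, 0)^T — this equals column 10 of H (binary 1010), so error is at position 10.
Correct: flip bit 10 of r = 101101110011101 to get c = 101101110111101.


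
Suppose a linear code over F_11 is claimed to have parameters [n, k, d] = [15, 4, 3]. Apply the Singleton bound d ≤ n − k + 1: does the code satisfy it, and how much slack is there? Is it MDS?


Singleton RHS = n − k + 1 = 12, slack = 9, bound satisfied, not MDS.

Singleton bound: d ≤ n − k + 1.
Here n = 15, k = 4, so n − k + 1 = 12.
Given d = 3, check d ≤ 12: YES.
Slack = (n − k + 1) − d = 9.
The code is NOT MDS (slack = 9 > 0).
Description: the claimed parameters are [15, 4, 3]_11; such a code would be non-MDS.


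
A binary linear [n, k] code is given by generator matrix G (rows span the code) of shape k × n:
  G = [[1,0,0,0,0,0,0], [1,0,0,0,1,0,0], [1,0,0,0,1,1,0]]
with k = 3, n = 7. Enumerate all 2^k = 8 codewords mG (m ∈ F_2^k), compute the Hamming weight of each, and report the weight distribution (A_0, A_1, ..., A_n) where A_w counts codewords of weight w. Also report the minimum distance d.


Weight distribution: A_0 = 1, A_1 = 3, A_2 = 3, A_3 = 1. Minimum distance d = 1.

Enumerate all 2^3 = 8 messages m ∈ F_2^3.
For each, compute codeword c = mG in F_2^7, then tally its weight.
  m = 000 → c = 0000000, weight = 0.
  m = 100 → c = 1000000, weight = 1.
  m = 010 → c = 1000100, weight = 2.
  m = 110 → c = 0000100, weight = 1.
  m = 001 → c = 1000110, weight = 3.
  m = 101 → c = 0000110, weight = 2.
  m = 011 → c = 0000010, weight = 1.
  m = 111 → c = 1000010, weight = 2.
Tally weights:
  weight 0: 1 codewords.
  weight 1: 3 codewords.
  weight 2: 3 codewords.
  weight 3: 1 codewords.
Minimum distance d = smallest w > 0 with A_w > 0 = 1.
Sanity: Σ A_w = 8 = 2^3 = 8 ✓.


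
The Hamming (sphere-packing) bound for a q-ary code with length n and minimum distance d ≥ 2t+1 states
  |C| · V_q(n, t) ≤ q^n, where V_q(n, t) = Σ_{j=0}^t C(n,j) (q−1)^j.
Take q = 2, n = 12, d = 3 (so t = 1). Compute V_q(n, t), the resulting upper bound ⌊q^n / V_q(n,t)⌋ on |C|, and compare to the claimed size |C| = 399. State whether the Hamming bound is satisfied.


V_q(n, t) = 13, q^n = 4096, Hamming bound = 315, |C| = 399 > bound (violated).

Step 1: Compute V_q(n, t) = Σ_{j=0}^1 C(n, j) (q−1)^j.
  j = 0: C(12,0)·(1)^0 = 1·1 = 1.
  j = 1: C(12,1)·(1)^1 = 12·1 = 12.
  V_q(n, t) = 1 + 12 = 13.
Step 2: q^n = 2^12 = 4096.
Step 3: Hamming bound ⌊q^n / V_q(n,t)⌋ = ⌊4096/13⌋ = 315.
Step 4: Compare |C| = 399 to 315: violated.
The claimed |C| lies above the Hamming bound, so no 2-ary code of length 12 with d ≥ 3 can have 399 codewords.


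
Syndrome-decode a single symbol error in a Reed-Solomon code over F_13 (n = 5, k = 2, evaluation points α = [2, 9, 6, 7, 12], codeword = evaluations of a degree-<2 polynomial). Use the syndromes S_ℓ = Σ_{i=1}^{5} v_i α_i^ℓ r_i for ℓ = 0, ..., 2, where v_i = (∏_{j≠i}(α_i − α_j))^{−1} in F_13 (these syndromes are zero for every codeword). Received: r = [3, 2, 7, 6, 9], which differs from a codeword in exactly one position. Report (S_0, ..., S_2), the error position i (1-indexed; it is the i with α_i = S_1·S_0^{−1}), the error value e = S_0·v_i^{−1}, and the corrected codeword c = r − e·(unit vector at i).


S = (2, 12, 7), error at position 3, error magnitude e = 12, c = [3, 2, 8, 6, 9].

Step 1: column multipliers v_i = (∏_{j≠i}(α_i − α_j))^{−1} mod 13.
  i = 1 (α = 2): (2−9)(2−6)(2−7)(2−12) = (−7)·(−4)·(−5)·(−10) = 1400 ≡ 9, so v_1 = 9^{−1} = 3 (mod 13).
  i = 2 (α = 9): (9−2)(9−6)(9−7)(9−12) = 7·3·2·(−3) = −126 ≡ 4, so v_2 = 4^{−1} = 10 (mod 13).
  i = 3 (α = 6): (6−2)(6−9)(6−7)(6−12) = 4·(−3)·(−1)·(−6) = −72 ≡ 6, so v_3 = 6^{−1} = 11 (mod 13).
  i = 4 (α = 7): (7−2)(7−9)(7−6)(7−12) = 5·(−2)·1·(−5) = 50 ≡ 11, so v_4 = 11^{−1} = 6 (mod 13).
  i = 5 (α = 12): (12−2)(12−9)(12−6)(12−7) = 10·3·6·5 = 900 ≡ 3, so v_5 = 3^{−1} = 9 (mod 13).
  v = [3, 10, 11, 6, 9].
Step 2: syndromes of r = [3, 2, 7, 6, 9] (all sums mod 13).
  S_0 = Σ v_i r_i = 3·3 + 10·2 + 11·7 + 6·6 + 9·9 = 223 ≡ 2.
  S_1 = Σ v_i α_i r_i = 3·2·3 + 10·9·2 + 11·6·7 + 6·7·6 + 9·12·9 = 1884 ≡ 12.
  α_i^2 mod 13 = [4, 3, 10, 10, 1].
  S_2 = Σ v_i α_i^2 r_i = 3·4·3 + 10·3·2 + 11·10·7 + 6·10·6 + 9·1·9 = 1307 ≡ 7.
  S = (2, 12, 7) ≠ 0, so r is not a codeword (an error is present).
Step 3: locate the error. For a single error e at position i, S_ℓ = v_i·e·α_i^ℓ, so α_err = S_1/S_0.
  S_0^{−1} = 2^{−1} = 7 (mod 13), so α_err = 12·7 = 84 ≡ 6 = α_3. Error position i = 3.
  Consistency check: S_2/S_1 = 7·12 = 84 ≡ 6 = α_err ✓ (single-error assumption holds).
Step 4: error magnitude e = S_0/v_3 = S_0·∏_{j≠3}(α_3 − α_j) = 2·6 = 12 ≡ 12 (mod 13).
Step 5: correct position 3: c_3 = r_3 − e = 7 − 12 ≡ 8 (mod 13). Hence c = [3, 2, 8, 6, 9].
  Check: interpolating c through the α_i gives m(x) = 7 + 11·x (degree < 2) with m(α_i) = c_i for every i, so c is indeed a codeword.


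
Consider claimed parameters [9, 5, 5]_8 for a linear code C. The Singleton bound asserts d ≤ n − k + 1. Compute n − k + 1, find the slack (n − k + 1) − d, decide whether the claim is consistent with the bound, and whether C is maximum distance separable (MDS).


Singleton RHS = n − k + 1 = 5, slack = 0, bound satisfied, MDS.

Singleton bound: d ≤ n − k + 1.
Here n = 9, k = 5, so n − k + 1 = 5.
Given d = 5, check d ≤ 5: YES.
Slack = (n − k + 1) − d = 0.
The code is MDS (slack = 0).
Description: the claimed parameters are [9, 5, 5]_8; such a code would be MDS (meets Singleton bound).


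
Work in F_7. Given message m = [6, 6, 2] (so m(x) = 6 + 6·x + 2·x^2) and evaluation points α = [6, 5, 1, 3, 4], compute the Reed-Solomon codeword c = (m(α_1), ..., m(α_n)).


c = [2, 2, 0, 0, 6]

Message polynomial: m(x) = 6 + 6·x + 2·x^2 (mod 7).
For each evaluation point α_i, compute m(α_i) mod 7:
  α_1 = 6: Horner steps 2 → 4 → 2, so m(6) = 2.
  α_2 = 5: Horner steps 2 → 2 → 2, so m(5) = 2.
  α_3 = 1: Horner steps 2 → 1 → 0, so m(1) = 0.
  α_4 = 3: Horner steps 2 → 5 → 0, so m(3) = 0.
  α_5 = 4: Horner steps 2 → 0 → 6, so m(4) = 6.
Codeword c = [2, 2, 0, 0, 6] ∈ F_7^5.


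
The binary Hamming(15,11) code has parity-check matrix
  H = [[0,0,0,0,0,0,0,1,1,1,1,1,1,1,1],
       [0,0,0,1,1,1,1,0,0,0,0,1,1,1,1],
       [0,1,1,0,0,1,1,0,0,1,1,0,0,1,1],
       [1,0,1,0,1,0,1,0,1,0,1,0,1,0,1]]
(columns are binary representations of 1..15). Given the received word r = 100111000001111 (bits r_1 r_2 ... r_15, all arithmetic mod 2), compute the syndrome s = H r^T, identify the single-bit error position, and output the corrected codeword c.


s = (0, 1, 1, 0)^T, error position = 6, corrected codeword c = 100110000001111

Compute s = H r^T mod 2 one row at a time:
  s_1 = 0 + 0 + 0 + 0 + 1 + 1 + 1 + 1 = 4 ≡ 0 (mod 2).
  s_2 = 1 + 1 + 1 + 0 + 1 + 1 + 1 + 1 = 7 ≡ 1 (mod 2).
  s_3 = 0 + 0 + 1 + 0 + 0 + 0 + 1 + 1 = 3 ≡ 1 (mod 2).
  s_4 = 1 + 0 + 1 + 0 + 0 + 0 + 1 + 1 = 4 ≡ 0 (mod 2).
s = (0, 1, 1, 0)^T — this equals column 6 of H (binary 0110), so error is at position 6.
Correct: flip bit 6 of r = 100111000001111 to get c = 100110000001111.


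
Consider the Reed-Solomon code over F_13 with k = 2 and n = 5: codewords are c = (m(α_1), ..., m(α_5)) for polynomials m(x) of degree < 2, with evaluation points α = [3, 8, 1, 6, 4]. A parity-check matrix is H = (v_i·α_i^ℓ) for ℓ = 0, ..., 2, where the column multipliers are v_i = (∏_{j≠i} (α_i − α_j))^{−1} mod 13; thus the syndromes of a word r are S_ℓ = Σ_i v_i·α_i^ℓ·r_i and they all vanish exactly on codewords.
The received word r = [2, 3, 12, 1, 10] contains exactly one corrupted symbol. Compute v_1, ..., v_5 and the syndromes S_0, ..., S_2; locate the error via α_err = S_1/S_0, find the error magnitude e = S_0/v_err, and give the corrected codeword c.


S = (8, 9, 2), error at position 4, error magnitude e = 1, c = [2, 3, 12, 0, 10].

Step 1: column multipliers v_i = (∏_{j≠i}(α_i − α_j))^{−1} mod 13.
  i = 1 (α = 3): (3−8)(3−1)(3−6)(3−4) = (−5)·2·(−3)·(−1) = −30 ≡ 9, so v_1 = 9^{−1} = 3 (mod 13).
  i = 2 (α = 8): (8−3)(8−1)(8−6)(8−4) = 5·7·2·4 = 280 ≡ 7, so v_2 = 7^{−1} = 2 (mod 13).
  i = 3 (α = 1): (1−3)(1−8)(1−6)(1−4) = (−2)·(−7)·(−5)·(−3) = 210 ≡ 2, so v_3 = 2^{−1} = 7 (mod 13).
  i = 4 (α = 6): (6−3)(6−8)(6−1)(6−4) = 3·(−2)·5·2 = −60 ≡ 5, so v_4 = 5^{−1} = 8 (mod 13).
  i = 5 (α = 4): (4−3)(4−8)(4−1)(4−6) = 1·(−4)·3·(−2) = 24 ≡ 11, so v_5 = 11^{−1} = 6 (mod 13).
  v = [3, 2, 7, 8, 6].
Step 2: syndromes of r = [2, 3, 12, 1, 10] (all sums mod 13).
  S_0 = Σ v_i r_i = 3·2 + 2·3 + 7·12 + 8·1 + 6·10 = 164 ≡ 8.
  S_1 = Σ v_i α_i r_i = 3·3·2 + 2·8·3 + 7·1·12 + 8·6·1 + 6·4·10 = 438 ≡ 9.
  α_i^2 mod 13 = [9, 12, 1, 10, 3].
  S_2 = Σ v_i α_i^2 r_i = 3·9·2 + 2·12·3 + 7·1·12 + 8·10·1 + 6·3·10 = 470 ≡ 2.
  S = (8, 9, 2) ≠ 0, so r is not a codeword (an error is present).
Step 3: locate the error. For a single error e at position i, S_ℓ = v_i·e·α_i^ℓ, so α_err = S_1/S_0.
  S_0^{−1} = 8^{−1} = 5 (mod 13), so α_err = 9·5 = 45 ≡ 6 = α_4. Error position i = 4.
  Consistency check: S_2/S_1 = 2·3 = 6 ≡ 6 = α_err ✓ (single-error assumption holds).
Step 4: error magnitude e = S_0/v_4 = S_0·∏_{j≠4}(α_4 − α_j) = 8·5 = 40 ≡ 1 (mod 13).
Step 5: correct position 4: c_4 = r_4 − e = 1 − 1 ≡ 0 (mod 13). Hence c = [2, 3, 12, 0, 10].
  Check: interpolating c through the α_i gives m(x) = 4 + 8·x (degree < 2) with m(α_i) = c_i for every i, so c is indeed a codeword.


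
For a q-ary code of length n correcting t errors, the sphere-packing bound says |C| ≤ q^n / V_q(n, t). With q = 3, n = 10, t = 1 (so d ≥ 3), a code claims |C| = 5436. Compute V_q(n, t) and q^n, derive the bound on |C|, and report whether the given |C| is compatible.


V_q(n, t) = 21, q^n = 59049, Hamming bound = 2811, |C| = 5436 > bound (violated).

Step 1: Compute V_q(n, t) = Σ_{j=0}^1 C(n, j) (q−1)^j.
  j = 0: C(10,0)·(2)^0 = 1·1 = 1.
  j = 1: C(10,1)·(2)^1 = 10·2 = 20.
  V_q(n, t) = 1 + 20 = 21.
Step 2: q^n = 3^10 = 59049.
Step 3: Hamming bound ⌊q^n / V_q(n,t)⌋ = ⌊59049/21⌋ = 2811.
Step 4: Compare |C| = 5436 to 2811: violated.
The claimed |C| lies above the Hamming bound, so no 3-ary code of length 10 with d ≥ 3 can have 5436 codewords.


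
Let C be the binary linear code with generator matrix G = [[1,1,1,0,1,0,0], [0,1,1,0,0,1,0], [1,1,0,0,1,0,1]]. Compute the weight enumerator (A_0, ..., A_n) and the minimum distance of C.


Weight distribution: A_0 = 1, A_2 = 1, A_3 = 3, A_4 = 2, A_5 = 1. Minimum distance d = 2.

Enumerate all 2^3 = 8 messages m ∈ F_2^3.
For each, compute codeword c = mG in F_2^7, then tally its weight.
  m = 000 → c = 0000000, weight = 0.
  m = 100 → c = 1110100, weight = 4.
  m = 010 → c = 0110010, weight = 3.
  m = 110 → c = 1000110, weight = 3.
  m = 001 → c = 1100101, weight = 4.
  m = 101 → c = 0010001, weight = 2.
  m = 011 → c = 1010111, weight = 5.
  m = 111 → c = 0100011, weight = 3.
Tally weights:
  weight 0: 1 codewords.
  weight 2: 1 codewords.
  weight 3: 3 codewords.
  weight 4: 2 codewords.
  weight 5: 1 codewords.
Minimum distance d = smallest w > 0 with A_w > 0 = 2.
Sanity: Σ A_w = 8 = 2^3 = 8 ✓.


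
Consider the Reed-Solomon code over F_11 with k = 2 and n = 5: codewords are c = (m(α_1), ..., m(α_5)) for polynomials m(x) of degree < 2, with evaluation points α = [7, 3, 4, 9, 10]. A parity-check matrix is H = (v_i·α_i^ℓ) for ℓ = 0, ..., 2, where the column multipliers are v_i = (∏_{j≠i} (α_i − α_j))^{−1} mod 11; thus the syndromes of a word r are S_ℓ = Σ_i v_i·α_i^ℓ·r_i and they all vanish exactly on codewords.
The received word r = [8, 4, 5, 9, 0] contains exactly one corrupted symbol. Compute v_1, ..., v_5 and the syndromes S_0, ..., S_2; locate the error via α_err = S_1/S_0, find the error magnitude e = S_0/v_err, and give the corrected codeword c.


S = (9, 4, 3), error at position 4, error magnitude e = 10, c = [8, 4, 5, 10, 0].

Step 1: column multipliers v_i = (∏_{j≠i}(α_i − α_j))^{−1} mod 11.
  i = 1 (α = 7): (7−3)(7−4)(7−9)(7−10) = 4·3·(−2)·(−3) = 72 ≡ 6, so v_1 = 6^{−1} = 2 (mod 11).
  i = 2 (α = 3): (3−7)(3−4)(3−9)(3−10) = (−4)·(−1)·(−6)·(−7) = 168 ≡ 3, so v_2 = 3^{−1} = 4 (mod 11).
  i = 3 (α = 4): (4−7)(4−3)(4−9)(4−10) = (−3)·1·(−5)·(−6) = −90 ≡ 9, so v_3 = 9^{−1} = 5 (mod 11).
  i = 4 (α = 9): (9−7)(9−3)(9−4)(9−10) = 2·6·5·(−1) = −60 ≡ 6, so v_4 = 6^{−1} = 2 (mod 11).
  i = 5 (α = 10): (10−7)(10−3)(10−4)(10−9) = 3·7·6·1 = 126 ≡ 5, so v_5 = 5^{−1} = 9 (mod 11).
  v = [2, 4, 5, 2, 9].
Step 2: syndromes of r = [8, 4, 5, 9, 0] (all sums mod 11).
  S_0 = Σ v_i r_i = 2·8 + 4·4 + 5·5 + 2·9 + 9·0 = 75 ≡ 9.
  S_1 = Σ v_i α_i r_i = 2·7·8 + 4·3·4 + 5·4·5 + 2·9·9 + 9·10·0 = 422 ≡ 4.
  α_i^2 mod 11 = [5, 9, 5, 4, 1].
  S_2 = Σ v_i α_i^2 r_i = 2·5·8 + 4·9·4 + 5·5·5 + 2·4·9 + 9·1·0 = 421 ≡ 3.
  S = (9, 4, 3) ≠ 0, so r is not a codeword (an error is present).
Step 3: locate the error. For a single error e at position i, S_ℓ = v_i·e·α_i^ℓ, so α_err = S_1/S_0.
  S_0^{−1} = 9^{−1} = 5 (mod 11), so α_err = 4·5 = 20 ≡ 9 = α_4. Error position i = 4.
  Consistency check: S_2/S_1 = 3·3 = 9 ≡ 9 = α_err ✓ (single-error assumption holds).
Step 4: error magnitude e = S_0/v_4 = S_0·∏_{j≠4}(α_4 − α_j) = 9·6 = 54 ≡ 10 (mod 11).
Step 5: correct position 4: c_4 = r_4 − e = 9 − 10 ≡ 10 (mod 11). Hence c = [8, 4, 5, 10, 0].
  Check: interpolating c through the α_i gives m(x) = 1 + 1·x (degree < 2) with m(α_i) = c_i for every i, so c is indeed a codeword.


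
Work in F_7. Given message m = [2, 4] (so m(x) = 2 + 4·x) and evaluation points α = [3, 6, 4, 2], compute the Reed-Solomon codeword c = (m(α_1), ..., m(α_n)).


c = [0, 5, 4, 3]

Message polynomial: m(x) = 2 + 4·x (mod 7).
For each evaluation point α_i, compute m(α_i) mod 7:
  α_1 = 3: Horner steps 4 → 0, so m(3) = 0.
  α_2 = 6: Horner steps 4 → 5, so m(6) = 5.
  α_3 = 4: Horner steps 4 → 4, so m(4) = 4.
  α_4 = 2: Horner steps 4 → 3, so m(2) = 3.
Codeword c = [0, 5, 4, 3] ∈ F_7^4.


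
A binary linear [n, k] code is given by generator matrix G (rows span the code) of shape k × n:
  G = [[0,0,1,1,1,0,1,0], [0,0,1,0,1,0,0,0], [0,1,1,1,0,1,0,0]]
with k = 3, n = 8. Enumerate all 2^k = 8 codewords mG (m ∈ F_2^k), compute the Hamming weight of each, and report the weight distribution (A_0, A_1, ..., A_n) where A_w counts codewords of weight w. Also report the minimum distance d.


Weight distribution: A_0 = 1, A_2 = 2, A_4 = 5. Minimum distance d = 2.

Enumerate all 2^3 = 8 messages m ∈ F_2^3.
For each, compute codeword c = mG in F_2^8, then tally its weight.
  m = 000 → c = 00000000, weight = 0.
  m = 100 → c = 00111010, weight = 4.
  m = 010 → c = 00101000, weight = 2.
  m = 110 → c = 00010010, weight = 2.
  m = 001 → c = 01110100, weight = 4.
  m = 101 → c = 01001110, weight = 4.
  m = 011 → c = 01011100, weight = 4.
  m = 111 → c = 01100110, weight = 4.
Tally weights:
  weight 0: 1 codewords.
  weight 2: 2 codewords.
  weight 4: 5 codewords.
Minimum distance d = smallest w > 0 with A_w > 0 = 2.
Sanity: Σ A_w = 8 = 2^3 = 8 ✓.


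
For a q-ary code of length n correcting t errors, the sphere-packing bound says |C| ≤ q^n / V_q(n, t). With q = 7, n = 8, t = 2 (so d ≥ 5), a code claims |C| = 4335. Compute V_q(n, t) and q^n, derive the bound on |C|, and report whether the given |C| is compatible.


V_q(n, t) = 1057, q^n = 5764801, Hamming bound = 5453, |C| = 4335 ≤ bound (satisfied).

Step 1: Compute V_q(n, t) = Σ_{j=0}^2 C(n, j) (q−1)^j.
  j = 0: C(8,0)·(6)^0 = 1·1 = 1.
  j = 1: C(8,1)·(6)^1 = 8·6 = 48.
  j = 2: C(8,2)·(6)^2 = 28·36 = 1008.
  V_q(n, t) = 1 + 48 + 1008 = 1057.
Step 2: q^n = 7^8 = 5764801.
Step 3: Hamming bound ⌊q^n / V_q(n,t)⌋ = ⌊5764801/1057⌋ = 5453.
Step 4: Compare |C| = 4335 to 5453: satisfied.
The claimed |C| lies below the Hamming bound.


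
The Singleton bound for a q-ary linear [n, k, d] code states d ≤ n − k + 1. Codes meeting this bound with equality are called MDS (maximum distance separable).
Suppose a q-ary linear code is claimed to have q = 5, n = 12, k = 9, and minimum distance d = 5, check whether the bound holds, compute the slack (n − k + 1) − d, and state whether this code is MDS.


Singleton RHS = n − k + 1 = 4, slack = -1, bound violated (no such code; not MDS).

Singleton bound: d ≤ n − k + 1.
Here n = 12, k = 9, so n − k + 1 = 4.
Given d = 5, check d ≤ 4: NO.
Slack = (n − k + 1) − d = -1.
The slack is negative: d = 5 exceeds n − k + 1 = 4 by 1, so the Singleton bound is violated and no linear [12, 9, 5]_5 code can exist. In particular it is not MDS (MDS requires d = n − k + 1 exactly).
Description: the claimed parameters are [12, 9, 5]_5; such a code would be impossible (violates the Singleton bound).


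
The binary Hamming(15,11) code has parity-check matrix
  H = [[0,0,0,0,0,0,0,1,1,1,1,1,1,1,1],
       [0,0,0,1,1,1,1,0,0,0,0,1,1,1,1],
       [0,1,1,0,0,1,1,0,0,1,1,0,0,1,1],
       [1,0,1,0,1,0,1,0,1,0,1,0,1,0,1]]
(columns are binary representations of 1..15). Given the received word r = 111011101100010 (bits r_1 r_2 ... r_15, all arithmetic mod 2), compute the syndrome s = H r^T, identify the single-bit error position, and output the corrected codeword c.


s = (1, 0, 0, 1)^T, error position = 9, corrected codeword c = 111011100100010

Compute s = H r^T mod 2 one row at a time:
  s_1 = 0 + 1 + 1 + 0 + 0 + 0 + 1 + 0 = 3 ≡ 1 (mod 2).
  s_2 = 0 + 1 + 1 + 1 + 0 + 0 + 1 + 0 = 4 ≡ 0 (mod 2).
  s_3 = 1 + 1 + 1 + 1 + 1 + 0 + 1 + 0 = 6 ≡ 0 (mod 2).
  s_4 = 1 + 1 + 1 + 1 + 1 + 0 + 0 + 0 = 5 ≡ 1 (mod 2).
s = (1, 0, 0, 1)^T — this equals column 9 of H (binary 1001), so error is at position 9.
Correct: flip bit 9 of r = 111011101100010 to get c = 111011100100010.


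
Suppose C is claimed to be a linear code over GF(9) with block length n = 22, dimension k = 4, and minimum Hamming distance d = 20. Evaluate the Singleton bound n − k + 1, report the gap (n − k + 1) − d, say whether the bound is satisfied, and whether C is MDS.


Singleton RHS = n − k + 1 = 19, slack = -1, bound violated (no such code; not MDS).

Singleton bound: d ≤ n − k + 1.
Here n = 22, k = 4, so n − k + 1 = 19.
Given d = 20, check d ≤ 19: NO.
Slack = (n − k + 1) − d = -1.
The slack is negative: d = 20 exceeds n − k + 1 = 19 by 1, so the Singleton bound is violated and no linear [22, 4, 20]_9 code can exist. In particular it is not MDS (MDS requires d = n − k + 1 exactly).
Description: the claimed parameters are [22, 4, 20]_9; such a code would be impossible (violates the Singleton bound).


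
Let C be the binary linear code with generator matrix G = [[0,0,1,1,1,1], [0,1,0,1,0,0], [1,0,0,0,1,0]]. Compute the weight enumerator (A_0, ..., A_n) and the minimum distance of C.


Weight distribution: A_0 = 1, A_2 = 2, A_4 = 5. Minimum distance d = 2.

Enumerate all 2^3 = 8 messages m ∈ F_2^3.
For each, compute codeword c = mG in F_2^6, then tally its weight.
  m = 000 → c = 000000, weight = 0.
  m = 100 → c = 001111, weight = 4.
  m = 010 → c = 010100, weight = 2.
  m = 110 → c = 011011, weight = 4.
  m = 001 → c = 100010, weight = 2.
  m = 101 → c = 101101, weight = 4.
  m = 011 → c = 110110, weight = 4.
  m = 111 → c = 111001, weight = 4.
Tally weights:
  weight 0: 1 codewords.
  weight 2: 2 codewords.
  weight 4: 5 codewords.
Minimum distance d = smallest w > 0 with A_w > 0 = 2.
Sanity: Σ A_w = 8 = 2^3 = 8 ✓.


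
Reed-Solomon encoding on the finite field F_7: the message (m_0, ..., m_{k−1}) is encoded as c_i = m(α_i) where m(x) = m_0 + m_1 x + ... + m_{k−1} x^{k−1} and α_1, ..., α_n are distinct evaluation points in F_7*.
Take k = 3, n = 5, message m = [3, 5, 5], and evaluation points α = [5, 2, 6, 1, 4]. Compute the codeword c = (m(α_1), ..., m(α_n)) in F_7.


c = [6, 5, 3, 6, 5]

Message polynomial: m(x) = 3 + 5·x + 5·x^2 (mod 7).
For each evaluation point α_i, compute m(α_i) mod 7:
  α_1 = 5: Horner steps 5 → 2 → 6, so m(5) = 6.
  α_2 = 2: Horner steps 5 → 1 → 5, so m(2) = 5.
  α_3 = 6: Horner steps 5 → 0 → 3, so m(6) = 3.
  α_4 = 1: Horner steps 5 → 3 → 6, so m(1) = 6.
  α_5 = 4: Horner steps 5 → 4 → 5, so m(4) = 5.
Codeword c = [6, 5, 3, 6, 5] ∈ F_7^5.


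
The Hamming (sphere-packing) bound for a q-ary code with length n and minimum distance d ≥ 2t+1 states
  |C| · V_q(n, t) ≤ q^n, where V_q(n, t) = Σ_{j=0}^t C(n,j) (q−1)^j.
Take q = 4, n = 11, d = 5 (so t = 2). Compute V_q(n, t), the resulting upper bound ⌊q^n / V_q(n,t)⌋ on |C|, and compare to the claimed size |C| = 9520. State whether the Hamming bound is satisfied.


V_q(n, t) = 529, q^n = 4194304, Hamming bound = 7928, |C| = 9520 > bound (violated).

Step 1: Compute V_q(n, t) = Σ_{j=0}^2 C(n, j) (q−1)^j.
  j = 0: C(11,0)·(3)^0 = 1·1 = 1.
  j = 1: C(11,1)·(3)^1 = 11·3 = 33.
  j = 2: C(11,2)·(3)^2 = 55·9 = 495.
  V_q(n, t) = 1 + 33 + 495 = 529.
Step 2: q^n = 4^11 = 4194304.
Step 3: Hamming bound ⌊q^n / V_q(n,t)⌋ = ⌊4194304/529⌋ = 7928.
Step 4: Compare |C| = 9520 to 7928: violated.
The claimed |C| lies above the Hamming bound, so no 4-ary code of length 11 with d ≥ 5 can have 9520 codewords.


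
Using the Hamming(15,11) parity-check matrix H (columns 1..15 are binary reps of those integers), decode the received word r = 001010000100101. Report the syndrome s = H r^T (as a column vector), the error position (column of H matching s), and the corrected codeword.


s = (1, 1, 1, 0)^T, error position = 14, corrected codeword c = 001010000100111

Compute s = H r^T mod 2 one row at a time:
  s_1 = 0 + 0 + 1 + 0 + 0 + 1 + 0 + 1 = 3 ≡ 1 (mod 2).
  s_2 = 0 + 1 + 0 + 0 + 0 + 1 + 0 + 1 = 3 ≡ 1 (mod 2).
  s_3 = 0 + 1 + 0 + 0 + 1 + 0 + 0 + 1 = 3 ≡ 1 (mod 2).
  s_4 = 0 + 1 + 1 + 0 + 0 + 0 + 1 + 1 = 4 ≡ 0 (mod 2).
s = (1, 1, 1, 0)^T — this equals column 14 of H (binary 1110), so error is at position 14.
Correct: flip bit 14 of r = 001010000100101 to get c = 001010000100111.


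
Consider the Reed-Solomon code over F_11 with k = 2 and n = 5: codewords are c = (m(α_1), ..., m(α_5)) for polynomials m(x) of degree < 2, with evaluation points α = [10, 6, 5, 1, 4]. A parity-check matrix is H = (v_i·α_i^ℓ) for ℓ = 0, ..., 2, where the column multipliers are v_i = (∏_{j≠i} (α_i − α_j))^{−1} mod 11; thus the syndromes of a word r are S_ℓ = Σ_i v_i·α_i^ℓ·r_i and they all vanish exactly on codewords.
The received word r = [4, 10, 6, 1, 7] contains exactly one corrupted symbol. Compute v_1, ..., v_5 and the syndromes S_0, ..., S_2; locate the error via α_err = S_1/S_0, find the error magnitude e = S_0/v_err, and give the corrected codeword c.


S = (2, 8, 10), error at position 5, error magnitude e = 5, c = [4, 10, 6, 1, 2].

Step 1: column multipliers v_i = (∏_{j≠i}(α_i − α_j))^{−1} mod 11.
  i = 1 (α = 10): (10−6)(10−5)(10−1)(10−4) = 4·5·9·6 = 1080 ≡ 2, so v_1 = 2^{−1} = 6 (mod 11).
  i = 2 (α = 6): (6−10)(6−5)(6−1)(6−4) = (−4)·1·5·2 = −40 ≡ 4, so v_2 = 4^{−1} = 3 (mod 11).
  i = 3 (α = 5): (5−10)(5−6)(5−1)(5−4) = (−5)·(−1)·4·1 = 20 ≡ 9, so v_3 = 9^{−1} = 5 (mod 11).
  i = 4 (α = 1): (1−10)(1−6)(1−5)(1−4) = (−9)·(−5)·(−4)·(−3) = 540 ≡ 1, so v_4 = 1^{−1} = 1 (mod 11).
  i = 5 (α = 4): (4−10)(4−6)(4−5)(4−1) = (−6)·(−2)·(−1)·3 = −36 ≡ 8, so v_5 = 8^{−1} = 7 (mod 11).
  v = [6, 3, 5, 1, 7].
Step 2: syndromes of r = [4, 10, 6, 1, 7] (all sums mod 11).
  S_0 = Σ v_i r_i = 6·4 + 3·10 + 5·6 + 1·1 + 7·7 = 134 ≡ 2.
  S_1 = Σ v_i α_i r_i = 6·10·4 + 3·6·10 + 5·5·6 + 1·1·1 + 7·4·7 = 767 ≡ 8.
  α_i^2 mod 11 = [1, 3, 3, 1, 5].
  S_2 = Σ v_i α_i^2 r_i = 6·1·4 + 3·3·10 + 5·3·6 + 1·1·1 + 7·5·7 = 450 ≡ 10.
  S = (2, 8, 10) ≠ 0, so r is not a codeword (an error is present).
Step 3: locate the error. For a single error e at position i, S_ℓ = v_i·e·α_i^ℓ, so α_err = S_1/S_0.
  S_0^{−1} = 2^{−1} = 6 (mod 11), so α_err = 8·6 = 48 ≡ 4 = α_5. Error position i = 5.
  Consistency check: S_2/S_1 = 10·7 = 70 ≡ 4 = α_err ✓ (single-error assumption holds).
Step 4: error magnitude e = S_0/v_5 = S_0·∏_{j≠5}(α_5 − α_j) = 2·8 = 16 ≡ 5 (mod 11).
Step 5: correct position 5: c_5 = r_5 − e = 7 − 5 ≡ 2 (mod 11). Hence c = [4, 10, 6, 1, 2].
  Check: interpolating c through the α_i gives m(x) = 8 + 4·x (degree < 2) with m(α_i) = c_i for every i, so c is indeed a codeword.


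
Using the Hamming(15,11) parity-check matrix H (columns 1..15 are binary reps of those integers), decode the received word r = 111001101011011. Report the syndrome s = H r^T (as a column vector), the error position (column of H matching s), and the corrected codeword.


s = (1, 1, 1, 0)^T, error position = 14, corrected codeword c = 111001101011001

Compute s = H r^T mod 2 one row at a time:
  s_1 = 0 + 1 + 0 + 1 + 1 + 0 + 1 + 1 = 5 ≡ 1 (mod 2).
  s_2 = 0 + 0 + 1 + 1 + 1 + 0 + 1 + 1 = 5 ≡ 1 (mod 2).
  s_3 = 1 + 1 + 1 + 1 + 0 + 1 + 1 + 1 = 7 ≡ 1 (mod 2).
  s_4 = 1 + 1 + 0 + 1 + 1 + 1 + 0 + 1 = 6 ≡ 0 (mod 2).
s = (1, 1, 1, 0)^T — this equals column 14 of H (binary 1110), so error is at position 14.
Correct: flip bit 14 of r = 111001101011011 to get c = 111001101011001.


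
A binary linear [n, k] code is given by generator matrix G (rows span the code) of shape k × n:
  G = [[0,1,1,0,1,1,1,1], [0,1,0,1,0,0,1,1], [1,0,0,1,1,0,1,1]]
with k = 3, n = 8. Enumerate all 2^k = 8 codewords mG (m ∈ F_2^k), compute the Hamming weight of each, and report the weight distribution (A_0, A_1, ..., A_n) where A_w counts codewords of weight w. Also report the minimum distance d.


Weight distribution: A_0 = 1, A_3 = 1, A_4 = 2, A_5 = 3, A_6 = 1. Minimum distance d = 3.

Enumerate all 2^3 = 8 messages m ∈ F_2^3.
For each, compute codeword c = mG in F_2^8, then tally its weight.
  m = 000 → c = 00000000, weight = 0.
  m = 100 → c = 01101111, weight = 6.
  m = 010 → c = 01010011, weight = 4.
  m = 110 → c = 00111100, weight = 4.
  m = 001 → c = 10011011, weight = 5.
  m = 101 → c = 11110100, weight = 5.
  m = 011 → c = 11001000, weight = 3.
  m = 111 → c = 10100111, weight = 5.
Tally weights:
  weight 0: 1 codewords.
  weight 3: 1 codewords.
  weight 4: 2 codewords.
  weight 5: 3 codewords.
  weight 6: 1 codewords.
Minimum distance d = smallest w > 0 with A_w > 0 = 3.
Sanity: Σ A_w = 8 = 2^3 = 8 ✓.


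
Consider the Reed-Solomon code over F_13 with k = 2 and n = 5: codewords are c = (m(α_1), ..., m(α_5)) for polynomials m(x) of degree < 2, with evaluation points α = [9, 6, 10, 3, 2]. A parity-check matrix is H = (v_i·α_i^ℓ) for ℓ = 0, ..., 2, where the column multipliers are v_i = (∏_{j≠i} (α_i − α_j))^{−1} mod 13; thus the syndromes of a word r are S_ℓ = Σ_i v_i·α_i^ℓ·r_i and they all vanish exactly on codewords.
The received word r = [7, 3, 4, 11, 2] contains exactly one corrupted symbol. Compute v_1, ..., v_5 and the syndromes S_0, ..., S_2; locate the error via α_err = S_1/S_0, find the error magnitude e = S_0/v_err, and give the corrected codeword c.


S = (3, 9, 1), error at position 4, error magnitude e = 12, c = [7, 3, 4, 12, 2].

Step 1: column multipliers v_i = (∏_{j≠i}(α_i − α_j))^{−1} mod 13.
  i = 1 (α = 9): (9−6)(9−10)(9−3)(9−2) = 3·(−1)·6·7 = −126 ≡ 4, so v_1 = 4^{−1} = 10 (mod 13).
  i = 2 (α = 6): (6−9)(6−10)(6−3)(6−2) = (−3)·(−4)·3·4 = 144 ≡ 1, so v_2 = 1^{−1} = 1 (mod 13).
  i = 3 (α = 10): (10−9)(10−6)(10−3)(10−2) = 1·4·7·8 = 224 ≡ 3, so v_3 = 3^{−1} = 9 (mod 13).
  i = 4 (α = 3): (3−9)(3−6)(3−10)(3−2) = (−6)·(−3)·(−7)·1 = −126 ≡ 4, so v_4 = 4^{−1} = 10 (mod 13).
  i = 5 (α = 2): (2−9)(2−6)(2−10)(2−3) = (−7)·(−4)·(−8)·(−1) = 224 ≡ 3, so v_5 = 3^{−1} = 9 (mod 13).
  v = [10, 1, 9, 10, 9].
Step 2: syndromes of r = [7, 3, 4, 11, 2] (all sums mod 13).
  S_0 = Σ v_i r_i = 10·7 + 1·3 + 9·4 + 10·11 + 9·2 = 237 ≡ 3.
  S_1 = Σ v_i α_i r_i = 10·9·7 + 1·6·3 + 9·10·4 + 10·3·11 + 9·2·2 = 1374 ≡ 9.
  α_i^2 mod 13 = [3, 10, 9, 9, 4].
  S_2 = Σ v_i α_i^2 r_i = 10·3·7 + 1·10·3 + 9·9·4 + 10·9·11 + 9·4·2 = 1626 ≡ 1.
  S = (3, 9, 1) ≠ 0, so r is not a codeword (an error is present).
Step 3: locate the error. For a single error e at position i, S_ℓ = v_i·e·α_i^ℓ, so α_err = S_1/S_0.
  S_0^{−1} = 3^{−1} = 9 (mod 13), so α_err = 9·9 = 81 ≡ 3 = α_4. Error position i = 4.
  Consistency check: S_2/S_1 = 1·3 = 3 ≡ 3 = α_err ✓ (single-error assumption holds).
Step 4: error magnitude e = S_0/v_4 = S_0·∏_{j≠4}(α_4 − α_j) = 3·4 = 12 ≡ 12 (mod 13).
Step 5: correct position 4: c_4 = r_4 − e = 11 − 12 ≡ 12 (mod 13). Hence c = [7, 3, 4, 12, 2].
  Check: interpolating c through the α_i gives m(x) = 8 + 10·x (degree < 2) with m(α_i) = c_i for every i, so c is indeed a codeword.


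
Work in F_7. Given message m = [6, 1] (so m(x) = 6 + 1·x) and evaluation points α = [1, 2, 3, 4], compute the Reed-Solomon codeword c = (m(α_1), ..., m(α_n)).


c = [0, 1, 2, 3]

Message polynomial: m(x) = 6 + 1·x (mod 7).
For each evaluation point α_i, compute m(α_i) mod 7:
  α_1 = 1: Horner steps 1 → 0, so m(1) = 0.
  α_2 = 2: Horner steps 1 → 1, so m(2) = 1.
  α_3 = 3: Horner steps 1 → 2, so m(3) = 2.
  α_4 = 4: Horner steps 1 → 3, so m(4) = 3.
Codeword c = [0, 1, 2, 3] ∈ F_7^4.


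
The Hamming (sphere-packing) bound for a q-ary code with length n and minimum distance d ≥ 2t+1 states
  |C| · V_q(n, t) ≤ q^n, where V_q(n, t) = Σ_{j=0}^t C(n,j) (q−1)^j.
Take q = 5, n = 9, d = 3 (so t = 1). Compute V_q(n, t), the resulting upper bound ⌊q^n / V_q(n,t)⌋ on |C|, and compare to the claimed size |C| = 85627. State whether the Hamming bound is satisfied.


V_q(n, t) = 37, q^n = 1953125, Hamming bound = 52787, |C| = 85627 > bound (violated).

Step 1: Compute V_q(n, t) = Σ_{j=0}^1 C(n, j) (q−1)^j.
  j = 0: C(9,0)·(4)^0 = 1·1 = 1.
  j = 1: C(9,1)·(4)^1 = 9·4 = 36.
  V_q(n, t) = 1 + 36 = 37.
Step 2: q^n = 5^9 = 1953125.
Step 3: Hamming bound ⌊q^n / V_q(n,t)⌋ = ⌊1953125/37⌋ = 52787.
Step 4: Compare |C| = 85627 to 52787: violated.
The claimed |C| lies above the Hamming bound, so no 5-ary code of length 9 with d ≥ 3 can have 85627 codewords.


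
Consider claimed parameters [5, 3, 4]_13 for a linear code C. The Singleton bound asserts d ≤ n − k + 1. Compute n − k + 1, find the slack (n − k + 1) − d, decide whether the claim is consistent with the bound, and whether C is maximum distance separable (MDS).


Singleton RHS = n − k + 1 = 3, slack = -1, bound violated (no such code; not MDS).

Singleton bound: d ≤ n − k + 1.
Here n = 5, k = 3, so n − k + 1 = 3.
Given d = 4, check d ≤ 3: NO.
Slack = (n − k + 1) − d = -1.
The slack is negative: d = 4 exceeds n − k + 1 = 3 by 1, so the Singleton bound is violated and no linear [5, 3, 4]_13 code can exist. In particular it is not MDS (MDS requires d = n − k + 1 exactly).
Description: the claimed parameters are [5, 3, 4]_13; such a code would be impossible (violates the Singleton bound).


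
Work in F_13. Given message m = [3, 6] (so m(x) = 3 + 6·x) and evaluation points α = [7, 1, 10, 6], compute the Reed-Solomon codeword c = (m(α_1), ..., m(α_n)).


c = [6, 9, 11, 0]

Message polynomial: m(x) = 3 + 6·x (mod 13).
For each evaluation point α_i, compute m(α_i) mod 13:
  α_1 = 7: Horner steps 6 → 6, so m(7) = 6.
  α_2 = 1: Horner steps 6 → 9, so m(1) = 9.
  α_3 = 10: Horner steps 6 → 11, so m(10) = 11.
  α_4 = 6: Horner steps 6 → 0, so m(6) = 0.
Codeword c = [6, 9, 11, 0] ∈ F_13^4.


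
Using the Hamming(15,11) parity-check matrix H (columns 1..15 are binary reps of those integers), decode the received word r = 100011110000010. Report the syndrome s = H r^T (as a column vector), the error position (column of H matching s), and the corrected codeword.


s = (0, 0, 1, 1)^T, error position = 3, corrected codeword c = 101011110000010

Compute s = H r^T mod 2 one row at a time:
  s_1 = 1 + 0 + 0 + 0 + 0 + 0 + 1 + 0 = 2 ≡ 0 (mod 2).
  s_2 = 0 + 1 + 1 + 1 + 0 + 0 + 1 + 0 = 4 ≡ 0 (mod 2).
  s_3 = 0 + 0 + 1 + 1 + 0 + 0 + 1 + 0 = 3 ≡ 1 (mod 2).
  s_4 = 1 + 0 + 1 + 1 + 0 + 0 + 0 + 0 = 3 ≡ 1 (mod 2).
s = (0, 0, 1, 1)^T — this equals column 3 of H (binary 0011), so error is at position 3.
Correct: flip bit 3 of r = 100011110000010 to get c = 101011110000010.


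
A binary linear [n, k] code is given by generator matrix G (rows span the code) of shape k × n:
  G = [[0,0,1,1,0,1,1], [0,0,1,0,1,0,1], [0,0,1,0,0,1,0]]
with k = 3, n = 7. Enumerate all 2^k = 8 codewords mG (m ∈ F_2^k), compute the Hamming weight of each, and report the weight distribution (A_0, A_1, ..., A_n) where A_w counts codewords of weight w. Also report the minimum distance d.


Weight distribution: A_0 = 1, A_2 = 2, A_3 = 4, A_4 = 1. Minimum distance d = 2.

Enumerate all 2^3 = 8 messages m ∈ F_2^3.
For each, compute codeword c = mG in F_2^7, then tally its weight.
  m = 000 → c = 0000000, weight = 0.
  m = 100 → c = 0011011, weight = 4.
  m = 010 → c = 0010101, weight = 3.
  m = 110 → c = 0001110, weight = 3.
  m = 001 → c = 0010010, weight = 2.
  m = 101 → c = 0001001, weight = 2.
  m = 011 → c = 0000111, weight = 3.
  m = 111 → c = 0011100, weight = 3.
Tally weights:
  weight 0: 1 codewords.
  weight 2: 2 codewords.
  weight 3: 4 codewords.
  weight 4: 1 codewords.
Minimum distance d = smallest w > 0 with A_w > 0 = 2.
Sanity: Σ A_w = 8 = 2^3 = 8 ✓.


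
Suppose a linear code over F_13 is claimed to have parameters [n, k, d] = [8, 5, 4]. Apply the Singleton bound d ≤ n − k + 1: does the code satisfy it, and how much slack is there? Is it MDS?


Singleton RHS = n − k + 1 = 4, slack = 0, bound satisfied, MDS.

Singleton bound: d ≤ n − k + 1.
Here n = 8, k = 5, so n − k + 1 = 4.
Given d = 4, check d ≤ 4: YES.
Slack = (n − k + 1) − d = 0.
The code is MDS (slack = 0).
Description: the claimed parameters are [8, 5, 4]_13; such a code would be MDS (meets Singleton bound).


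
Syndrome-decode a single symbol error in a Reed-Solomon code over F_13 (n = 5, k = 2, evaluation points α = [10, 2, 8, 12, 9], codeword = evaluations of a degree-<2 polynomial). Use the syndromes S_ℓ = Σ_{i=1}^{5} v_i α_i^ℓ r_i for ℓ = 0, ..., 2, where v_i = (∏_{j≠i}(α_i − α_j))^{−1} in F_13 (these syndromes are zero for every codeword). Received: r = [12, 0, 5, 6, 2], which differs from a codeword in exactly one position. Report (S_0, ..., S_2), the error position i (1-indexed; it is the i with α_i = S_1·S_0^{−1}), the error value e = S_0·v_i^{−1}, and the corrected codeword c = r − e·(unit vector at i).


S = (7, 1, 2), error at position 2, error magnitude e = 3, c = [12, 10, 5, 6, 2].

Step 1: column multipliers v_i = (∏_{j≠i}(α_i − α_j))^{−1} mod 13.
  i = 1 (α = 10): (10−2)(10−8)(10−12)(10−9) = 8·2·(−2)·1 = −32 ≡ 7, so v_1 = 7^{−1} = 2 (mod 13).
  i = 2 (α = 2): (2−10)(2−8)(2−12)(2−9) = (−8)·(−6)·(−10)·(−7) = 3360 ≡ 6, so v_2 = 6^{−1} = 11 (mod 13).
  i = 3 (α = 8): (8−10)(8−2)(8−12)(8−9) = (−2)·6·(−4)·(−1) = −48 ≡ 4, so v_3 = 4^{−1} = 10 (mod 13).
  i = 4 (α = 12): (12−10)(12−2)(12−8)(12−9) = 2·10·4·3 = 240 ≡ 6, so v_4 = 6^{−1} = 11 (mod 13).
  i = 5 (α = 9): (9−10)(9−2)(9−8)(9−12) = (−1)·7·1·(−3) = 21 ≡ 8, so v_5 = 8^{−1} = 5 (mod 13).
  v = [2, 11, 10, 11, 5].
Step 2: syndromes of r = [12, 0, 5, 6, 2] (all sums mod 13).
  S_0 = Σ v_i r_i = 2·12 + 11·0 + 10·5 + 11·6 + 5·2 = 150 ≡ 7.
  S_1 = Σ v_i α_i r_i = 2·10·12 + 11·2·0 + 10·8·5 + 11·12·6 + 5·9·2 = 1522 ≡ 1.
  α_i^2 mod 13 = [9, 4, 12, 1, 3].
  S_2 = Σ v_i α_i^2 r_i = 2·9·12 + 11·4·0 + 10·12·5 + 11·1·6 + 5·3·2 = 912 ≡ 2.
  S = (7, 1, 2) ≠ 0, so r is not a codeword (an error is present).
Step 3: locate the error. For a single error e at position i, S_ℓ = v_i·e·α_i^ℓ, so α_err = S_1/S_0.
  S_0^{−1} = 7^{−1} = 2 (mod 13), so α_err = 1·2 = 2 ≡ 2 = α_2. Error position i = 2.
  Consistency check: S_2/S_1 = 2·1 = 2 ≡ 2 = α_err ✓ (single-error assumption holds).
Step 4: error magnitude e = S_0/v_2 = S_0·∏_{j≠2}(α_2 − α_j) = 7·6 = 42 ≡ 3 (mod 13).
Step 5: correct position 2: c_2 = r_2 − e = 0 − 3 ≡ 10 (mod 13). Hence c = [12, 10, 5, 6, 2].
  Check: interpolating c through the α_i gives m(x) = 3 + 10·x (degree < 2) with m(α_i) = c_i for every i, so c is indeed a codeword.


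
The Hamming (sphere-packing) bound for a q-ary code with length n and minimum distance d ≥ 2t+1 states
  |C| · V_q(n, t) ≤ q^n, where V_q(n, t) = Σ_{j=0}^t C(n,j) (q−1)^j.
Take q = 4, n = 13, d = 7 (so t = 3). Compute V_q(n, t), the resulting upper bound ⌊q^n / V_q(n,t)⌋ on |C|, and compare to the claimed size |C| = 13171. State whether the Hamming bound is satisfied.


V_q(n, t) = 8464, q^n = 67108864, Hamming bound = 7928, |C| = 13171 > bound (violated).

Step 1: Compute V_q(n, t) = Σ_{j=0}^3 C(n, j) (q−1)^j.
  j = 0: C(13,0)·(3)^0 = 1·1 = 1.
  j = 1: C(13,1)·(3)^1 = 13·3 = 39.
  j = 2: C(13,2)·(3)^2 = 78·9 = 702.
  j = 3: C(13,3)·(3)^3 = 286·27 = 7722.
  V_q(n, t) = 1 + 39 + 702 + 7722 = 8464.
Step 2: q^n = 4^13 = 67108864.
Step 3: Hamming bound ⌊q^n / V_q(n,t)⌋ = ⌊67108864/8464⌋ = 7928.
Step 4: Compare |C| = 13171 to 7928: violated.
The claimed |C| lies above the Hamming bound, so no 4-ary code of length 13 with d ≥ 7 can have 13171 codewords.
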